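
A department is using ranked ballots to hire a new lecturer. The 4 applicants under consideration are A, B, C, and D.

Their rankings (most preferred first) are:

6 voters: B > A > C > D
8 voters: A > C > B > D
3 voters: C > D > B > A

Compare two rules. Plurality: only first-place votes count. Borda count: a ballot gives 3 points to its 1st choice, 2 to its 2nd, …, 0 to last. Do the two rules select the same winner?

Plurality first-place counts: A 8, B 6, C 3, D 0 → A.
Borda totals: A 36, B 29, C 31, D 6 → A.
The two rules agree on A.

Yes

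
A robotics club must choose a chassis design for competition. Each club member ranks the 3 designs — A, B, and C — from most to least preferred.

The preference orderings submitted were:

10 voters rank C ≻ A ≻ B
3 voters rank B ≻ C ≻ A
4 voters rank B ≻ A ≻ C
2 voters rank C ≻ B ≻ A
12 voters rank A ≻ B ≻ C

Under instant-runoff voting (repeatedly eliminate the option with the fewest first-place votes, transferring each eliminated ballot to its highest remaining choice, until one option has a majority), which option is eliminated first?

B

Round 1: A 12, C 12, B 7. B has the fewest and is eliminated.
Round 2: A 16, C 15. A has a majority.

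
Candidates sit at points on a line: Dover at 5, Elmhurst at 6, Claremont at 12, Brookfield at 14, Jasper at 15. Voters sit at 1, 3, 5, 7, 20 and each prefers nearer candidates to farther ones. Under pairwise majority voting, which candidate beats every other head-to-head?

With single-peaked preferences on a line, the Condorcet winner is the candidate closest to the median voter.
The median voter (position 5) is closest to Dover at 5.
Check: Dover vs Jasper — voters closer to Dover: 4 of 5.

Dover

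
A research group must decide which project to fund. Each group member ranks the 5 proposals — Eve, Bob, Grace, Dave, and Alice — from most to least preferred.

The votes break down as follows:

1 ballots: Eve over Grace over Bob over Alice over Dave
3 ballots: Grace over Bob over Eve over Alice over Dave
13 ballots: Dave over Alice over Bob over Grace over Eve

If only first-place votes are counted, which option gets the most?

Dave

First-place vote totals:
  Eve: 1
  Bob: 0
  Grace: 3
  Dave: 13
  Alice: 0
Dave has the most first-place votes.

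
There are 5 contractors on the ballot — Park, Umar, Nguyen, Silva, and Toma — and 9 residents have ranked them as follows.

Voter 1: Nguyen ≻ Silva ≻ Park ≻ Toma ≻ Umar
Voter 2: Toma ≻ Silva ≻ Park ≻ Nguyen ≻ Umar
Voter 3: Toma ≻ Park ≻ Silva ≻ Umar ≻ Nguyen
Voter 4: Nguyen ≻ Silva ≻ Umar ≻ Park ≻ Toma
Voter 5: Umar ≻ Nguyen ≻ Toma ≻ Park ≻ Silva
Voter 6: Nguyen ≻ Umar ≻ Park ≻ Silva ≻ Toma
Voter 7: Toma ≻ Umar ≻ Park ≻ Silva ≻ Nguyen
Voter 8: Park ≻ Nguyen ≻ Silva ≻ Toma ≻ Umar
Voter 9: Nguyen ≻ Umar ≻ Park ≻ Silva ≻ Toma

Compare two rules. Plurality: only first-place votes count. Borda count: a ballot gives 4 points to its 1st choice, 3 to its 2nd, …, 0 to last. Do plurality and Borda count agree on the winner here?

Plurality first-place counts: Park 1, Umar 1, Nguyen 4, Silva 0, Toma 3 → Nguyen.
Borda totals: Park 19, Umar 16, Nguyen 23, Silva 16, Toma 16 → Nguyen.
The two rules agree on Nguyen.

Yes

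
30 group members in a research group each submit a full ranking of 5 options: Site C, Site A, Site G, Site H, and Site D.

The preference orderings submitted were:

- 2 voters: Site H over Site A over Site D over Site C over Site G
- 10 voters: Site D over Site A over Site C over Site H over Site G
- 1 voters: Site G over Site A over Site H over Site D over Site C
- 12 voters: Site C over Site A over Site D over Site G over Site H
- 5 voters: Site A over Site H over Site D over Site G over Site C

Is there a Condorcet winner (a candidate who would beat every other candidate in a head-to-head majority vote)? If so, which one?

Head-to-head results (30 voters total):
Site C vs Site A: Site A wins 18–12.
Site C vs Site G: Site C wins 24–6.
Site C vs Site H: Site C wins 22–8.
Site C vs Site D: Site D wins 18–12.
Site A vs Site G: Site A wins 29–1.
Site A vs Site H: Site A wins 28–2.
Site A vs Site D: Site A wins 20–10.
Site G vs Site H: Site H wins 17–13.
Site G vs Site D: Site D wins 29–1.
Site H vs Site D: Site D wins 22–8.
Site A beats each rival — Site C (18–12), Site G (29–1), Site H (28–2), Site D (20–10) — so Site A is the Condorcet winner.

Site A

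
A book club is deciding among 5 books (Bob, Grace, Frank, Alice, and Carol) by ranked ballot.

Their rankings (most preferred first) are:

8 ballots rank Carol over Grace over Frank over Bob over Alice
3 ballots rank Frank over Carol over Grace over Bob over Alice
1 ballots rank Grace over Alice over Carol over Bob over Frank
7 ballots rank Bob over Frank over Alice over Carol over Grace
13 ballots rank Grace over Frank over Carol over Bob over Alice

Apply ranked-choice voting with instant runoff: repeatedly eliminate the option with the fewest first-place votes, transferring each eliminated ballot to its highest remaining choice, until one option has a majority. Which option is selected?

Round 1: Grace 14, Carol 8, Bob 7, Frank 3, Alice 0. Alice has the fewest and is eliminated.
Round 2: Grace 14, Carol 8, Bob 7, Frank 3. Frank has the fewest and is eliminated.
Round 3: Grace 14, Carol 11, Bob 7. Bob has the fewest and is eliminated.
Round 4: Carol 18, Grace 14. Carol has a majority.

Carol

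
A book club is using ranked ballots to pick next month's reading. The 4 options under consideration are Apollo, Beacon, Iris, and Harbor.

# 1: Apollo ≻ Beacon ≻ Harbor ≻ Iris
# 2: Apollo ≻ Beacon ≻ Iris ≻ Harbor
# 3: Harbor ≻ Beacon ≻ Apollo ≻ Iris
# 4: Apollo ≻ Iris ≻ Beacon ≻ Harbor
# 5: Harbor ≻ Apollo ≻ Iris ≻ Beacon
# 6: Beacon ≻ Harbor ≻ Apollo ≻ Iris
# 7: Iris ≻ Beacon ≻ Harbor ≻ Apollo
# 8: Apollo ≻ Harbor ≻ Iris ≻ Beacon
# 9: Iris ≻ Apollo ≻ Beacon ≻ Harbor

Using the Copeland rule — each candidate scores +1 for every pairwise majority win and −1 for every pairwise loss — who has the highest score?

Apollo

Pairwise results:
  Apollo vs Beacon: Apollo wins 6–3.
  Apollo vs Iris: Apollo wins 7–2.
  Apollo vs Harbor: Apollo wins 5–4.
  Beacon vs Iris: Iris wins 5–4.
  Beacon vs Harbor: Beacon wins 6–3.
  Iris vs Harbor: Harbor wins 5–4.
Copeland scores (wins − losses):
  Apollo: 3 − 0 = 3
  Beacon: 1 − 2 = -1
  Iris: 1 − 2 = -1
  Harbor: 1 − 2 = -1
Apollo has the best Copeland score.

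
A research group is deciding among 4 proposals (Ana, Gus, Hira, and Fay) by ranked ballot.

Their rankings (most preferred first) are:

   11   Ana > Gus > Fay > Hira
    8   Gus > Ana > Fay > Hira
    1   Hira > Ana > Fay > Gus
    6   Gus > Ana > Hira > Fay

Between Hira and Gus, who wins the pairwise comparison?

Gus

Ballots ranking Hira above Gus: 1.
Ballots ranking Gus above Hira: 11+8+6 = 25.
Gus wins the head-to-head, 25–1.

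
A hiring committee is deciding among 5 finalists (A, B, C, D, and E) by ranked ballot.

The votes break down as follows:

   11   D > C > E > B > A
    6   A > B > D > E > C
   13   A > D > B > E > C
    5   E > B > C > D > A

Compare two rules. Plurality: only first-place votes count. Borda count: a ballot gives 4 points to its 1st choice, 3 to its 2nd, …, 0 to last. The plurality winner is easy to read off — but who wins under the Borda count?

Plurality first-place counts: A 19, B 0, C 0, D 11, E 5 → A.
Borda totals: A 76, B 70, C 43, D 100, E 61 → D.

D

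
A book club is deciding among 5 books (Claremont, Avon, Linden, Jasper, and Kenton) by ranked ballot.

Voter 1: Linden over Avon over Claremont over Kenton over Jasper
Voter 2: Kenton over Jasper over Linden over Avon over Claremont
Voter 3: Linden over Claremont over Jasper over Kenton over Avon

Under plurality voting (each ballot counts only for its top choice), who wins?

First-place vote totals:
  Claremont: 0
  Avon: 0
  Linden: 2
  Jasper: 0
  Kenton: 1
Linden has the most first-place votes.

Linden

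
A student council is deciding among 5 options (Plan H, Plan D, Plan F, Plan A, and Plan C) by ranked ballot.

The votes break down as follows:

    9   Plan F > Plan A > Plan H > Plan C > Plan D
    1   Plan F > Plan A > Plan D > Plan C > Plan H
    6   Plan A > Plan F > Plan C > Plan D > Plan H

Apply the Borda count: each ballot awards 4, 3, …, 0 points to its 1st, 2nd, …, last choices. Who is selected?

Borda scores:
  Plan H: 9·2 + 0 + 6·0 = 18
  Plan D: 9·0 + 2 + 6·1 = 8
  Plan F: 9·4 + 4 + 6·3 = 58
  Plan A: 9·3 + 3 + 6·4 = 54
  Plan C: 9·1 + 1 + 6·2 = 22
Plan F has the highest total.

Plan F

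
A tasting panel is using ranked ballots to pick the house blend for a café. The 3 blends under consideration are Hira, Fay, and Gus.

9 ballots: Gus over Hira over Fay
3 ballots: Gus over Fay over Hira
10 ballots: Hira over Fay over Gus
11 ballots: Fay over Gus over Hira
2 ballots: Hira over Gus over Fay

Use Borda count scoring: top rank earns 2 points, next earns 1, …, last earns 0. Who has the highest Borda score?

Borda scores:
  Hira: 9·1 + 3·0 + 10·2 + 11·0 + 2·2 = 33
  Fay: 9·0 + 3·1 + 10·1 + 11·2 + 2·0 = 35
  Gus: 9·2 + 3·2 + 10·0 + 11·1 + 2·1 = 37
Gus has the highest total.

Gus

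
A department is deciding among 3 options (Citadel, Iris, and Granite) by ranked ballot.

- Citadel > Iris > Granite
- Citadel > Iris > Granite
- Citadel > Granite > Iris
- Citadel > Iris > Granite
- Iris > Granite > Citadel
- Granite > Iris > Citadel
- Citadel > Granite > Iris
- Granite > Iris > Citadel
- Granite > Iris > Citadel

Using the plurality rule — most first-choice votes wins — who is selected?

Citadel

First-place vote totals:
  Citadel: 5
  Iris: 1
  Granite: 3
Citadel has the most first-place votes.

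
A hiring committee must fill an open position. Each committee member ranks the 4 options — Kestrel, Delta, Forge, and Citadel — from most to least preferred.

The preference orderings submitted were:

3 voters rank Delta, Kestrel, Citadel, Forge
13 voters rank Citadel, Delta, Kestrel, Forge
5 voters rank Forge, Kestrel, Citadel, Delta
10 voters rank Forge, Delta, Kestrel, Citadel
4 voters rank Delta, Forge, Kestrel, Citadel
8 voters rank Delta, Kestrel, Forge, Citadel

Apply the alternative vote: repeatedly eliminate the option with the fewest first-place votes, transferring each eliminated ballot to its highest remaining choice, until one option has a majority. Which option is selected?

Round 1: Delta 15, Forge 15, Citadel 13, Kestrel 0. Kestrel has the fewest and is eliminated.
Round 2: Delta 15, Forge 15, Citadel 13. Citadel has the fewest and is eliminated.
Round 3: Delta 28, Forge 15. Delta has a majority.

Delta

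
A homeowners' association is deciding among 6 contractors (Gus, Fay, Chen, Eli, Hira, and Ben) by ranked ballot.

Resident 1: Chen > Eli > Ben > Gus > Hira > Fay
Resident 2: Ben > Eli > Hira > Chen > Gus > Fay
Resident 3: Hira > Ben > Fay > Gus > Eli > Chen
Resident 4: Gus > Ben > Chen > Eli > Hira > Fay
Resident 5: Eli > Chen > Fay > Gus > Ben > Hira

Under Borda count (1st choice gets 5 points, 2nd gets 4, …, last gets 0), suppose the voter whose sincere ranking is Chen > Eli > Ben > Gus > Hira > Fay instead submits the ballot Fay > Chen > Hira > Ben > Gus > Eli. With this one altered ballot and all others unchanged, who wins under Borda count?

Ben

Borda totals with the altered ballot: Gus 11, Fay 11, Chen 13, Eli 12, Hira 12, Ben 16.
The winner is unchanged: still Ben.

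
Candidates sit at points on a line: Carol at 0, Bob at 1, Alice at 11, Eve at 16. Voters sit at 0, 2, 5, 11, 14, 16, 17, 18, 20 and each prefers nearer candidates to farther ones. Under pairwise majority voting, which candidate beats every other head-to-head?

Eve

With single-peaked preferences on a line, the Condorcet winner is the candidate closest to the median voter.
The median voter (position 14) is closest to Eve at 16.
Check: Eve vs Carol — voters closer to Eve: 6 of 9.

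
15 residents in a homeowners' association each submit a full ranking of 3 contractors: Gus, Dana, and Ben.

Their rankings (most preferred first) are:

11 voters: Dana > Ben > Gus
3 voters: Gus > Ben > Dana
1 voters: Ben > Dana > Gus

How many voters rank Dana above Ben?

Ballots ranking Dana above Ben: 11.
Ballots ranking Ben above Dana: 3+1 = 4.
So 11 of 15 voters prefer Dana to Ben.

11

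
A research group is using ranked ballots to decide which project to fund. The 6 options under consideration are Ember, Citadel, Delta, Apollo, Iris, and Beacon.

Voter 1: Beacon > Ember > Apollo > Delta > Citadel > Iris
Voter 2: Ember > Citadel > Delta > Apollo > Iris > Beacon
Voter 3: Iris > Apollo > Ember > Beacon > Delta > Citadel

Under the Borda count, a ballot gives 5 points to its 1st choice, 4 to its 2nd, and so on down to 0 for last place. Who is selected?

Borda scores:
  Ember: 4 + 5 + 3 = 12
  Citadel: 1 + 4 + 0 = 5
  Delta: 2 + 3 + 1 = 6
  Apollo: 3 + 2 + 4 = 9
  Iris: 0 + 1 + 5 = 6
  Beacon: 5 + 0 + 2 = 7
Ember has the highest total.

Ember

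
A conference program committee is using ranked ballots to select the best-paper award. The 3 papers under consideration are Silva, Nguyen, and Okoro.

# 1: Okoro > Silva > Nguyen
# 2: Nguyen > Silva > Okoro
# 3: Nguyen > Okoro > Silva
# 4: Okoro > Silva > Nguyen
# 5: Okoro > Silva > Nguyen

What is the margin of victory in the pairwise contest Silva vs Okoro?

Ballots ranking Silva above Okoro: 1.
Ballots ranking Okoro above Silva: 4.
Okoro wins 4–1, a margin of 3.

3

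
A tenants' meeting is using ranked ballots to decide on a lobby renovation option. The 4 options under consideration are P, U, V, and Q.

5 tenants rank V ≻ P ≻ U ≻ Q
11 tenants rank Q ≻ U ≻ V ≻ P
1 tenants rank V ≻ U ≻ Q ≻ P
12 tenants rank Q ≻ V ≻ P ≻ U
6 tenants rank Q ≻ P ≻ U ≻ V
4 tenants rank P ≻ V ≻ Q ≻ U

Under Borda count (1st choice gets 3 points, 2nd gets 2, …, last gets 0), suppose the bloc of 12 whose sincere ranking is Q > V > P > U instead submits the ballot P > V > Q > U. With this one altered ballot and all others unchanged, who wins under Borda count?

Borda totals with the altered ballot: P 70, U 35, V 61, Q 68.
The switch changes the winner from Q to P.

P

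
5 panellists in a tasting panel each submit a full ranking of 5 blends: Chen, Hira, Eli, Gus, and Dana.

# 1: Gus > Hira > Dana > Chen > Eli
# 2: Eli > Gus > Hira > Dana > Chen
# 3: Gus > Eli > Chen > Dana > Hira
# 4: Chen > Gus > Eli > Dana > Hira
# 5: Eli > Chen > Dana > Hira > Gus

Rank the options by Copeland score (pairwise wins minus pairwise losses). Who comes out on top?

Gus

Pairwise results:
  Chen vs Hira: Chen wins 3–2.
  Chen vs Eli: Eli wins 3–2.
  Chen vs Gus: Gus wins 3–2.
  Chen vs Dana: Chen wins 3–2.
  Hira vs Eli: Eli wins 4–1.
  Hira vs Gus: Gus wins 4–1.
  Hira vs Dana: Dana wins 3–2.
  Eli vs Gus: Gus wins 3–2.
  Eli vs Dana: Eli wins 4–1.
  Gus vs Dana: Gus wins 4–1.
Copeland scores (wins − losses):
  Chen: 2 − 2 = 0
  Hira: 0 − 4 = -4
  Eli: 3 − 1 = 2
  Gus: 4 − 0 = 4
  Dana: 1 − 3 = -2
Gus has the best Copeland score.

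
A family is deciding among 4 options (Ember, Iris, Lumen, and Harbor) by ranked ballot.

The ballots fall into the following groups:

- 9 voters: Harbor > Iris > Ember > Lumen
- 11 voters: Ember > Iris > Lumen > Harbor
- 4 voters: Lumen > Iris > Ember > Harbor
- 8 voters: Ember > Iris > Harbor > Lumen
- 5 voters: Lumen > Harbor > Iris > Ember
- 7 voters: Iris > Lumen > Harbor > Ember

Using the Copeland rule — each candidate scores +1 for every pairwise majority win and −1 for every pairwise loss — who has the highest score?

Iris

Pairwise results:
  Ember vs Iris: Iris wins 25–19.
  Ember vs Lumen: Ember wins 28–16.
  Ember vs Harbor: Ember wins 23–21.
  Iris vs Lumen: Iris wins 35–9.
  Iris vs Harbor: Iris wins 30–14.
  Lumen vs Harbor: Lumen wins 27–17.
Copeland scores (wins − losses):
  Ember: 2 − 1 = 1
  Iris: 3 − 0 = 3
  Lumen: 1 − 2 = -1
  Harbor: 0 − 3 = -3
Iris has the best Copeland score.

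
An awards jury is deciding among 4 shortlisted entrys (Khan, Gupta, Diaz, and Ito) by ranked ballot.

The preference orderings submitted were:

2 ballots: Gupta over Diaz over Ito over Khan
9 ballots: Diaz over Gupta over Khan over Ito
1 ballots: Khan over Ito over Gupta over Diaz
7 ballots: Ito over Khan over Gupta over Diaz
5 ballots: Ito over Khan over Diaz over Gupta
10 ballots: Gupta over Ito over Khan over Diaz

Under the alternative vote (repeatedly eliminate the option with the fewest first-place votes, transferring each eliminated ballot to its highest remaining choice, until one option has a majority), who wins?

Round 1: Gupta 12, Ito 12, Diaz 9, Khan 1. Khan has the fewest and is eliminated.
Round 2: Ito 13, Gupta 12, Diaz 9. Diaz has the fewest and is eliminated.
Round 3: Gupta 21, Ito 13. Gupta has a majority.

Gupta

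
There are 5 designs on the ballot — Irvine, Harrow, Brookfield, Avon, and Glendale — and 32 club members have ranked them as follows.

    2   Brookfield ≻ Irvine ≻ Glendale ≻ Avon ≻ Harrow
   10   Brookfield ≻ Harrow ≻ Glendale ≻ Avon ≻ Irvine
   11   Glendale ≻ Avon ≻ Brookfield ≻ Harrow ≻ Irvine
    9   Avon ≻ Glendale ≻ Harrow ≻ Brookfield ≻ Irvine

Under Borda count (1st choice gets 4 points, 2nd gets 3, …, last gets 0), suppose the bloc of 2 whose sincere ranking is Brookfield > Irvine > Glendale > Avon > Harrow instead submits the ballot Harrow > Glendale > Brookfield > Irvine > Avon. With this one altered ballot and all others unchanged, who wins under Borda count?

Glendale

Borda totals with the altered ballot: Irvine 2, Harrow 67, Brookfield 75, Avon 79, Glendale 97.
The winner is unchanged: still Glendale.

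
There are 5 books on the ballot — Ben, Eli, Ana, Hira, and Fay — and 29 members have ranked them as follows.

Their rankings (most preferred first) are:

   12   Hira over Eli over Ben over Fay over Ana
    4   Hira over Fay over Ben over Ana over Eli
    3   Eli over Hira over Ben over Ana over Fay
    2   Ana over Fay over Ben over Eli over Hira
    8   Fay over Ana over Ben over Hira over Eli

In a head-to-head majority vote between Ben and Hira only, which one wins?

Hira

Ballots ranking Ben above Hira: 2+8 = 10.
Ballots ranking Hira above Ben: 12+4+3 = 19.
Hira wins the head-to-head, 19–10.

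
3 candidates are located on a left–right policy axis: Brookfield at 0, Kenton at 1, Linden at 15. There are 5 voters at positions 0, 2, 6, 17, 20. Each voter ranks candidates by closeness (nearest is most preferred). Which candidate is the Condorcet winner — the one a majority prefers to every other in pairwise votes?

Kenton

With single-peaked preferences on a line, the Condorcet winner is the candidate closest to the median voter.
The median voter (position 6) is closest to Kenton at 1.
Check: Kenton vs Brookfield — voters closer to Kenton: 4 of 5.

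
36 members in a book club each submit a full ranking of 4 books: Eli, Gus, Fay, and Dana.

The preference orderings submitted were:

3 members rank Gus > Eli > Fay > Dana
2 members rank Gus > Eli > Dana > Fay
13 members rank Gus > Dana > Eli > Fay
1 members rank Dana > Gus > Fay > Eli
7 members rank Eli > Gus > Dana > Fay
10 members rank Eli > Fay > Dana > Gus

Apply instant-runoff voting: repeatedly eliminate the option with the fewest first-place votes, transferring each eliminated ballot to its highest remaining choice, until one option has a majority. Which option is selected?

Gus

Round 1: Gus 18, Eli 17, Dana 1, Fay 0. Fay has the fewest and is eliminated.
Round 2: Gus 18, Eli 17, Dana 1. Dana has the fewest and is eliminated.
Round 3: Gus 19, Eli 17. Gus has a majority.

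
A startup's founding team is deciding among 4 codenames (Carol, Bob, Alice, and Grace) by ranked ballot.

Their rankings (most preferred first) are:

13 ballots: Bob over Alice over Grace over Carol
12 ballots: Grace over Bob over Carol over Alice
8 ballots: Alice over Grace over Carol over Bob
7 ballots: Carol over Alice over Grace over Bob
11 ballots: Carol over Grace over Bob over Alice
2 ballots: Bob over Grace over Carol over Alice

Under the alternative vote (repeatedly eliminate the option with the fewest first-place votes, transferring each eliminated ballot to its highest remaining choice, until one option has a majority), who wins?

Grace

Round 1: Carol 18, Bob 15, Grace 12, Alice 8. Alice has the fewest and is eliminated.
Round 2: Grace 20, Carol 18, Bob 15. Bob has the fewest and is eliminated.
Round 3: Grace 35, Carol 18. Grace has a majority.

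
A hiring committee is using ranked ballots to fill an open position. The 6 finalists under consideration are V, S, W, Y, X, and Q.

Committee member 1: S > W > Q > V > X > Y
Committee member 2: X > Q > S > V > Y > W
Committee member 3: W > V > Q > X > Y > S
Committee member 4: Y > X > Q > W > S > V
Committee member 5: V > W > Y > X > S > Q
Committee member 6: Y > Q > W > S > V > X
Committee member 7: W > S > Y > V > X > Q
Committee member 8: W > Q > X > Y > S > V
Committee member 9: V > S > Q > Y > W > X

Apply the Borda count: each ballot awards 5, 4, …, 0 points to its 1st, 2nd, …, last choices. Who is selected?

W

Borda scores:
  V: 2 + 2 + 4 + 0 + 5 + 1 + 2 + 0 + 5 = 21
  S: 5 + 3 + 0 + 1 + 1 + 2 + 4 + 1 + 4 = 21
  W: 4 + 0 + 5 + 2 + 4 + 3 + 5 + 5 + 1 = 29
  Y: 0 + 1 + 1 + 5 + 3 + 5 + 3 + 2 + 2 = 22
  X: 1 + 5 + 2 + 4 + 2 + 0 + 1 + 3 + 0 = 18
  Q: 3 + 4 + 3 + 3 + 0 + 4 + 0 + 4 + 3 = 24
W has the highest total.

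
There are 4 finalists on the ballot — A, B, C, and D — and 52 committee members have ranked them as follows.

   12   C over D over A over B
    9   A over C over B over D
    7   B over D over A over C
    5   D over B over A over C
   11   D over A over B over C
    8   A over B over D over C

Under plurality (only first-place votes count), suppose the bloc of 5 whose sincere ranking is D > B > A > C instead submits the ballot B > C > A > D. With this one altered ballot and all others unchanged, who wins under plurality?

A

First-place totals with the altered ballot: A 17, B 12, C 12, D 11.
The winner is unchanged: still A.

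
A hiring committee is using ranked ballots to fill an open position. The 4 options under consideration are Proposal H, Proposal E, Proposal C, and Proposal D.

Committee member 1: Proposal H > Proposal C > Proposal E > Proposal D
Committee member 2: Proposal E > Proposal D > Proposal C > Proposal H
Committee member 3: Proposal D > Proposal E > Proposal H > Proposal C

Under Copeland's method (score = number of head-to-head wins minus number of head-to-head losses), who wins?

Pairwise results:
  Proposal H vs Proposal E: Proposal E wins 2–1.
  Proposal H vs Proposal C: Proposal H wins 2–1.
  Proposal H vs Proposal D: Proposal D wins 2–1.
  Proposal E vs Proposal C: Proposal E wins 2–1.
  Proposal E vs Proposal D: Proposal E wins 2–1.
  Proposal C vs Proposal D: Proposal D wins 2–1.
Copeland scores (wins − losses):
  Proposal H: 1 − 2 = -1
  Proposal E: 3 − 0 = 3
  Proposal C: 0 − 3 = -3
  Proposal D: 2 − 1 = 1
Proposal E has the best Copeland score.

Proposal E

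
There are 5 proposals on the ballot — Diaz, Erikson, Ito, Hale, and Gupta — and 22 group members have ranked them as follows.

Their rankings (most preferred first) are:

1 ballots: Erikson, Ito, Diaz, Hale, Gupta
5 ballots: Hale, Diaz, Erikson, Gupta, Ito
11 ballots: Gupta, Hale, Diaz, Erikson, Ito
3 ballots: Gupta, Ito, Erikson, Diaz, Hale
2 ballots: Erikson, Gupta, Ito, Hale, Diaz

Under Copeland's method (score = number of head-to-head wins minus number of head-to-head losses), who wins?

Pairwise results:
  Diaz vs Erikson: Diaz wins 16–6.
  Diaz vs Ito: Diaz wins 16–6.
  Diaz vs Hale: Hale wins 18–4.
  Diaz vs Gupta: Gupta wins 16–6.
  Erikson vs Ito: Erikson wins 19–3.
  Erikson vs Hale: Hale wins 16–6.
  Erikson vs Gupta: Gupta wins 14–8.
  Ito vs Hale: Hale wins 16–6.
  Ito vs Gupta: Gupta wins 21–1.
  Hale vs Gupta: Gupta wins 16–6.
Copeland scores (wins − losses):
  Diaz: 2 − 2 = 0
  Erikson: 1 − 3 = -2
  Ito: 0 − 4 = -4
  Hale: 3 − 1 = 2
  Gupta: 4 − 0 = 4
Gupta has the best Copeland score.

Gupta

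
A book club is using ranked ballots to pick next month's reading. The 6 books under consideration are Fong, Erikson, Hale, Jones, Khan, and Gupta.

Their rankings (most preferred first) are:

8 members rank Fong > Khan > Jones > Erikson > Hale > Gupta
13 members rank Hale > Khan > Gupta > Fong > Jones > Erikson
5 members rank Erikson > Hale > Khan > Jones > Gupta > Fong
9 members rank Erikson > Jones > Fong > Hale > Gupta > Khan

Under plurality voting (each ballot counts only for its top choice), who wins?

Erikson

First-place vote totals:
  Fong: 8
  Erikson: 14
  Hale: 13
  Jones: 0
  Khan: 0
  Gupta: 0
Erikson has the most first-place votes.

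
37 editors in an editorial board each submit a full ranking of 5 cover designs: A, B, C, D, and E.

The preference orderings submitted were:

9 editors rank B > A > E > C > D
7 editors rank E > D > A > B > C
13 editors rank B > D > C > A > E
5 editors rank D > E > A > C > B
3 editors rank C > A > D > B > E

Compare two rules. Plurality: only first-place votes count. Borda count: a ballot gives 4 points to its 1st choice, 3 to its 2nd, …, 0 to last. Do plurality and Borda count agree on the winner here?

Yes

Plurality first-place counts: A 0, B 22, C 3, D 5, E 7 → B.
Borda totals: A 73, B 98, C 52, D 86, E 61 → B.
The two rules agree on B.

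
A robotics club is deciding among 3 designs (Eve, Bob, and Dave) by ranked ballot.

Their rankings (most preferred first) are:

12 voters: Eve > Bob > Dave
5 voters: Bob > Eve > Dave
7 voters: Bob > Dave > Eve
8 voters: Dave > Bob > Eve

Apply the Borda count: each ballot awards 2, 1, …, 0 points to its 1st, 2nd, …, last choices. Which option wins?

Borda scores:
  Eve: 12·2 + 5·1 + 7·0 + 8·0 = 29
  Bob: 12·1 + 5·2 + 7·2 + 8·1 = 44
  Dave: 12·0 + 5·0 + 7·1 + 8·2 = 23
Bob has the highest total.

Bob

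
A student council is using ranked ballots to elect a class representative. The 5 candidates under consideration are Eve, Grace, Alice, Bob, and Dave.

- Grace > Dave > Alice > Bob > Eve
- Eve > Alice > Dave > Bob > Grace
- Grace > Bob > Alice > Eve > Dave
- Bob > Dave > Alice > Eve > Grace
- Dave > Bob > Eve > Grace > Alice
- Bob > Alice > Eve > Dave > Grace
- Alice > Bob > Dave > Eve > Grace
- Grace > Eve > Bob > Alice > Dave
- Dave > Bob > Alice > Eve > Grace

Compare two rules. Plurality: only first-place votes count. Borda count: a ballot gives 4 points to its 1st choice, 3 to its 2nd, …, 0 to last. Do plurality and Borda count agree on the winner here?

No

Plurality first-place counts: Eve 1, Grace 3, Alice 1, Bob 2, Dave 2 → Grace.
Borda totals: Eve 15, Grace 13, Alice 19, Bob 24, Dave 19 → Bob.
The two rules disagree: plurality picks Grace, Borda picks Bob.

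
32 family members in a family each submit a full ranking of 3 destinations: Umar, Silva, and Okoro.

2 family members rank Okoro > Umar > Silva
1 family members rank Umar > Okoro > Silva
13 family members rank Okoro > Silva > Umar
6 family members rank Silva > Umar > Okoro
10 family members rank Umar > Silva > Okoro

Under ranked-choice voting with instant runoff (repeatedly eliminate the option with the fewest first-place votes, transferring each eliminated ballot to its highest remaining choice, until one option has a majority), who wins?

Round 1: Okoro 15, Umar 11, Silva 6. Silva has the fewest and is eliminated.
Round 2: Umar 17, Okoro 15. Umar has a majority.

Umar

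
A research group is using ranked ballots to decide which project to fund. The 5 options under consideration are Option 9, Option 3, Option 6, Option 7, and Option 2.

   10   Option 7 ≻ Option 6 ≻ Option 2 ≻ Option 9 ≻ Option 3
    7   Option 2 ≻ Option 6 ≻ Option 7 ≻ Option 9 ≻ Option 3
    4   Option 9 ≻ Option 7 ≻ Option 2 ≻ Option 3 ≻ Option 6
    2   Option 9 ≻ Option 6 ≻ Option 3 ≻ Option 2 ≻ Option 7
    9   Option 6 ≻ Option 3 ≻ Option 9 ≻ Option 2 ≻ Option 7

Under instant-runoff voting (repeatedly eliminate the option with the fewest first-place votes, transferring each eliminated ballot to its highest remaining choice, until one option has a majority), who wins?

Option 6

Round 1: Option 7 10, Option 6 9, Option 2 7, Option 9 6, Option 3 0. Option 3 has the fewest and is eliminated.
Round 2: Option 7 10, Option 6 9, Option 2 7, Option 9 6. Option 9 has the fewest and is eliminated.
Round 3: Option 7 14, Option 6 11, Option 2 7. Option 2 has the fewest and is eliminated.
Round 4: Option 6 18, Option 7 14. Option 6 has a majority.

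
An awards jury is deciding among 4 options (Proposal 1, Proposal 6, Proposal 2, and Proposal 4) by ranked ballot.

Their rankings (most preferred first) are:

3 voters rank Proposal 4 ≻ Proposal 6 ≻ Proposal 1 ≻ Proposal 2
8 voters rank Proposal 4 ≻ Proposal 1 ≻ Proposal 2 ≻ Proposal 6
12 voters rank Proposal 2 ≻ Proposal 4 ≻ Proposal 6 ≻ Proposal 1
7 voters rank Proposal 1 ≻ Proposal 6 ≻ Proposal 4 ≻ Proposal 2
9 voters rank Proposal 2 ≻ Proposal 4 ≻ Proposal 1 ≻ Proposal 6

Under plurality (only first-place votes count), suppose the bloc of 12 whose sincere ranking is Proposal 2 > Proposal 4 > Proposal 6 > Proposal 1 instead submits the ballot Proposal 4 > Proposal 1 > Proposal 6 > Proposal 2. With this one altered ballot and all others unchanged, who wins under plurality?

Proposal 4

First-place totals with the altered ballot: Proposal 1 7, Proposal 6 0, Proposal 2 9, Proposal 4 23.
The switch changes the winner from Proposal 2 to Proposal 4.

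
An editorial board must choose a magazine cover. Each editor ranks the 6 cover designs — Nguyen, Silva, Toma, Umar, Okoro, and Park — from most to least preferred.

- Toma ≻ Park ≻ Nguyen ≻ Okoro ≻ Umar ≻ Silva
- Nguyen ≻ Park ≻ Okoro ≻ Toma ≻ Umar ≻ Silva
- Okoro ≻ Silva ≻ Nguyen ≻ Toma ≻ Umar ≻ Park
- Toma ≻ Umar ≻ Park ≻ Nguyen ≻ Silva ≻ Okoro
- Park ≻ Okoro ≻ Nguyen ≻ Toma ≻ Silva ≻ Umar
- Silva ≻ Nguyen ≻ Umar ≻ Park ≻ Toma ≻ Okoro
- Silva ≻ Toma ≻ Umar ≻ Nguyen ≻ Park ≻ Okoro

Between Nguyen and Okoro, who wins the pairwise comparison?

Nguyen

Ballots ranking Nguyen above Okoro: 5.
Ballots ranking Okoro above Nguyen: 2.
Nguyen wins the head-to-head, 5–2.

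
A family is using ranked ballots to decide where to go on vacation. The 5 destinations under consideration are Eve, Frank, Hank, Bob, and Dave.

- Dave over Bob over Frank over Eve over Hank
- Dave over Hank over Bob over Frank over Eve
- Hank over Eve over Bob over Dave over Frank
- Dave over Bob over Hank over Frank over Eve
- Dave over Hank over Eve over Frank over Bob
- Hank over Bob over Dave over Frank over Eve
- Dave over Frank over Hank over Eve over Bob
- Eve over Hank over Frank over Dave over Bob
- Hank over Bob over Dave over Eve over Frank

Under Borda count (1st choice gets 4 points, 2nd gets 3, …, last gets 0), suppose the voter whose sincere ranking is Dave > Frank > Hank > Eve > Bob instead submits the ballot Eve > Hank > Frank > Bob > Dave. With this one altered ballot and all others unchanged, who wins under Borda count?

Borda totals with the altered ballot: Eve 15, Frank 10, Hank 26, Bob 17, Dave 22.
The switch changes the winner from Dave to Hank.

Hank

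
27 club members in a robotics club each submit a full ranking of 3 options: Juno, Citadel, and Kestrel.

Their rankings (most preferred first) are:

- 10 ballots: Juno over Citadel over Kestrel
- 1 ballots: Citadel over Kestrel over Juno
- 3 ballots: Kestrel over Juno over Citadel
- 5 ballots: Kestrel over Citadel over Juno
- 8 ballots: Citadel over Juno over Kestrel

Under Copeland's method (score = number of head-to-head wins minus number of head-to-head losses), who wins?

Citadel

Pairwise results:
  Juno vs Citadel: Citadel wins 14–13.
  Juno vs Kestrel: Juno wins 18–9.
  Citadel vs Kestrel: Citadel wins 19–8.
Copeland scores (wins − losses):
  Juno: 1 − 1 = 0
  Citadel: 2 − 0 = 2
  Kestrel: 0 − 2 = -2
Citadel has the best Copeland score.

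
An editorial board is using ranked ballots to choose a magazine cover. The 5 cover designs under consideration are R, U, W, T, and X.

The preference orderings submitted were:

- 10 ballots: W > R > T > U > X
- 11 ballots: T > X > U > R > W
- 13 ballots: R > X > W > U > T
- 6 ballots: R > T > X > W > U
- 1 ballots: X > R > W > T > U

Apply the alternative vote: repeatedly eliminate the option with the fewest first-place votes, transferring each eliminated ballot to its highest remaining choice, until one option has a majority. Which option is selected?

R

Round 1: R 19, T 11, W 10, X 1, U 0. U has the fewest and is eliminated.
Round 2: R 19, T 11, W 10, X 1. X has the fewest and is eliminated.
Round 3: R 20, T 11, W 10. W has the fewest and is eliminated.
Round 4: R 30, T 11. R has a majority.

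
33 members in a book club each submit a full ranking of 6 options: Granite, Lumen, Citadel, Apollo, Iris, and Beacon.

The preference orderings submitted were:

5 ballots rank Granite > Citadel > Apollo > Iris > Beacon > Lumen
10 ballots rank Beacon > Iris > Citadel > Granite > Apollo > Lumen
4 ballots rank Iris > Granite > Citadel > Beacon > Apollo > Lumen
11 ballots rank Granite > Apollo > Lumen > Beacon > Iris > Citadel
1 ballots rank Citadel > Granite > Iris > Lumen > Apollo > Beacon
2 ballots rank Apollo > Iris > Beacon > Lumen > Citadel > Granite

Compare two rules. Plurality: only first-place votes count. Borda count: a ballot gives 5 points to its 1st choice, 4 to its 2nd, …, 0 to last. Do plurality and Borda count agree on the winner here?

Yes

Plurality first-place counts: Granite 16, Lumen 0, Citadel 1, Apollo 2, Iris 4, Beacon 10 → Granite.
Borda totals: Granite 120, Lumen 39, Citadel 69, Apollo 84, Iris 92, Beacon 91 → Granite.
The two rules agree on Granite.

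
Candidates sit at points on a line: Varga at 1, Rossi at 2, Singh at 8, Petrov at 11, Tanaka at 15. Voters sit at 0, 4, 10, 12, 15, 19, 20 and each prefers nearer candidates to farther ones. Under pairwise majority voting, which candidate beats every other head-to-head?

Petrov

With single-peaked preferences on a line, the Condorcet winner is the candidate closest to the median voter.
The median voter (position 12) is closest to Petrov at 11.
Check: Petrov vs Varga — voters closer to Petrov: 5 of 7.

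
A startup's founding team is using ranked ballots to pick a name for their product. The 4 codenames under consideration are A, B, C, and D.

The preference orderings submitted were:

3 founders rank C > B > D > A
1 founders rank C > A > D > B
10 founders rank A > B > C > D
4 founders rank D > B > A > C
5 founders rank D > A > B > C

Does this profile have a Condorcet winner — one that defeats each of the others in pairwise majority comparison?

No

Head-to-head results (23 voters total):
A vs B: A wins 16–7.
A vs C: A wins 19–4.
A vs D: D wins 12–11.
B vs C: B wins 19–4.
B vs D: B wins 13–10.
C vs D: C wins 14–9.
No candidate beats all others: A beats B beats D beats A, a majority cycle.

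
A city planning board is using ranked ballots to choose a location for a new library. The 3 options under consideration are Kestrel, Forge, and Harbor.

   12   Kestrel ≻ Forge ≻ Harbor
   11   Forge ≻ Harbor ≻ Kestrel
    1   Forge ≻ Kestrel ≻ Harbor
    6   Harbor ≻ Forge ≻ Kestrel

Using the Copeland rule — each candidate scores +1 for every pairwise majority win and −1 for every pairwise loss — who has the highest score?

Pairwise results:
  Kestrel vs Forge: Forge wins 18–12.
  Kestrel vs Harbor: Harbor wins 17–13.
  Forge vs Harbor: Forge wins 24–6.
Copeland scores (wins − losses):
  Kestrel: 0 − 2 = -2
  Forge: 2 − 0 = 2
  Harbor: 1 − 1 = 0
Forge has the best Copeland score.

Forge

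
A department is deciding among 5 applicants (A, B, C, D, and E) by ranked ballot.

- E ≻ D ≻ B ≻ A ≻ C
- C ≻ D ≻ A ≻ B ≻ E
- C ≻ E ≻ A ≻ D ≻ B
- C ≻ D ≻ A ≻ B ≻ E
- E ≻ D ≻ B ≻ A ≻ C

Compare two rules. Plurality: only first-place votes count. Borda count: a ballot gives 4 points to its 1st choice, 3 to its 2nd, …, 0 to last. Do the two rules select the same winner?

No

Plurality first-place counts: A 0, B 0, C 3, D 0, E 2 → C.
Borda totals: A 8, B 6, C 12, D 13, E 11 → D.
The two rules disagree: plurality picks C, Borda picks D.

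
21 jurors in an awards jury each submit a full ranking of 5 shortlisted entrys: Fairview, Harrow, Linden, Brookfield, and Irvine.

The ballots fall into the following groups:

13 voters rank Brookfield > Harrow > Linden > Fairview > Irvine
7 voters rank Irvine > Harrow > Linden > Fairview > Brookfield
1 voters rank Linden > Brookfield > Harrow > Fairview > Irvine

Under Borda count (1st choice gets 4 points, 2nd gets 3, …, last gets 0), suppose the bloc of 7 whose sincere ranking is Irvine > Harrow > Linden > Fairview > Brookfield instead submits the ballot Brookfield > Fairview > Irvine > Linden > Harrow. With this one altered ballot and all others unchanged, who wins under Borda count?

Borda totals with the altered ballot: Fairview 35, Harrow 41, Linden 37, Brookfield 83, Irvine 14.
The switch changes the winner from Harrow to Brookfield.

Brookfield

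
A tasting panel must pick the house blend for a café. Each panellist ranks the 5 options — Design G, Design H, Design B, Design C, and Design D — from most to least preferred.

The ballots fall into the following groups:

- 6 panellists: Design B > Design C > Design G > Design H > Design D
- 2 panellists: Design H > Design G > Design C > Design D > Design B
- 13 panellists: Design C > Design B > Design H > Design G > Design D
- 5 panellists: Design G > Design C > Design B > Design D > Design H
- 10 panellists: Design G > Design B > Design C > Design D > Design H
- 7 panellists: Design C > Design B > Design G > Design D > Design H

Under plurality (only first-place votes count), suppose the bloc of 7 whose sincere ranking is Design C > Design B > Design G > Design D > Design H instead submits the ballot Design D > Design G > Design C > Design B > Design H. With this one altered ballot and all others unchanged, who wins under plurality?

First-place totals with the altered ballot: Design G 15, Design H 2, Design B 6, Design C 13, Design D 7.
The switch changes the winner from Design C to Design G.

Design G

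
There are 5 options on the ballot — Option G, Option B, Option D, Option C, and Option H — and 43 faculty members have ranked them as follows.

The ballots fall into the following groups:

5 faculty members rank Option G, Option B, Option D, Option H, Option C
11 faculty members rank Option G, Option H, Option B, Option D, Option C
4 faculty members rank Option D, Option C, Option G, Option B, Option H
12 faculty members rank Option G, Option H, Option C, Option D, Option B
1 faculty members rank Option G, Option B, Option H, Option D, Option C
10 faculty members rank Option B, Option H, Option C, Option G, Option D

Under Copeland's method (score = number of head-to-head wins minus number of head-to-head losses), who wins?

Option G

Pairwise results:
  Option G vs Option B: Option G wins 33–10.
  Option G vs Option D: Option G wins 39–4.
  Option G vs Option C: Option G wins 29–14.
  Option G vs Option H: Option G wins 33–10.
  Option B vs Option D: Option B wins 27–16.
  Option B vs Option C: Option B wins 27–16.
  Option B vs Option H: Option H wins 23–20.
  Option D vs Option C: Option C wins 22–21.
  Option D vs Option H: Option H wins 34–9.
  Option C vs Option H: Option H wins 39–4.
Copeland scores (wins − losses):
  Option G: 4 − 0 = 4
  Option B: 2 − 2 = 0
  Option D: 0 − 4 = -4
  Option C: 1 − 3 = -2
  Option H: 3 − 1 = 2
Option G has the best Copeland score.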